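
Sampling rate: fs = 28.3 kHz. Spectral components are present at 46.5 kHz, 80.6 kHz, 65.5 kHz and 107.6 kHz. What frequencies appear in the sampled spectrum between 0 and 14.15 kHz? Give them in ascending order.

4.3 kHz, 5.6 kHz, 8.9 kHz, 10.1 kHz

fs/2 = 14.15 kHz.
46.5 kHz mod fs = 18.2 kHz.
18.2 kHz > fs/2 = 14.15 kHz, folds to fs − 18.2 kHz = 10.1 kHz.
80.6 kHz mod fs = 24 kHz.
24 kHz > fs/2 = 14.15 kHz, folds to fs − 24 kHz = 4.3 kHz.
65.5 kHz mod fs = 8.9 kHz.
8.9 kHz ≤ fs/2 = 14.15 kHz, appears at 8.9 kHz.
107.6 kHz mod fs = 22.7 kHz.
22.7 kHz > fs/2 = 14.15 kHz, folds to fs − 22.7 kHz = 5.6 kHz.
Distinct values: {4.3 kHz, 5.6 kHz, 8.9 kHz, 10.1 kHz}.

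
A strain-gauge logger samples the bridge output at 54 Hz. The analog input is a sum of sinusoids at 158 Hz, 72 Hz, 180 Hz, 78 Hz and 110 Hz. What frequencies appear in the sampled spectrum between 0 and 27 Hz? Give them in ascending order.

fs/2 = 27 Hz.
158 Hz mod fs = 50 Hz.
50 Hz > fs/2 = 27 Hz, folds to fs − 50 Hz = 4 Hz.
72 Hz mod fs = 18 Hz.
18 Hz ≤ fs/2 = 27 Hz, appears at 18 Hz.
180 Hz mod fs = 18 Hz.
18 Hz ≤ fs/2 = 27 Hz, appears at 18 Hz.
78 Hz mod fs = 24 Hz.
24 Hz ≤ fs/2 = 27 Hz, appears at 24 Hz.
110 Hz mod fs = 2 Hz.
2 Hz ≤ fs/2 = 27 Hz, appears at 2 Hz.
Distinct values: {2 Hz, 4 Hz, 18 Hz, 24 Hz}.

2 Hz, 4 Hz, 18 Hz, 24 Hz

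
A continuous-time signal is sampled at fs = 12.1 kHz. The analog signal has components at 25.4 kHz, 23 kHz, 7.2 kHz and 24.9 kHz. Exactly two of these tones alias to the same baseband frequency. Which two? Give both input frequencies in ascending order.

23 kHz, 25.4 kHz

fs/2 = 6.05 kHz.
25.4 kHz mod fs = 1.2 kHz.
1.2 kHz ≤ fs/2 = 6.05 kHz, appears at 1.2 kHz.
23 kHz mod fs = 10.9 kHz.
10.9 kHz > fs/2 = 6.05 kHz, folds to fs − 10.9 kHz = 1.2 kHz.
7.2 kHz > fs/2 = 6.05 kHz, folds to fs − 7.2 kHz = 4.9 kHz.
24.9 kHz mod fs = 0.7 kHz.
0.7 kHz ≤ fs/2 = 6.05 kHz, appears at 0.7 kHz.
23 kHz and 25.4 kHz both map to 1.2 kHz.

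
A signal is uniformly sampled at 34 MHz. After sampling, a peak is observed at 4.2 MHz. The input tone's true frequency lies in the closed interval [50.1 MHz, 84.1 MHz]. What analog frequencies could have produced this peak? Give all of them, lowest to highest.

63.8 MHz, 72.2 MHz

Frequencies that alias to 4.2 MHz are k·fs ± 4.2 MHz for integer k ≥ 0.
k=0: 4.2 MHz.
k=1: 29.8 MHz, 38.2 MHz.
k=2: 63.8 MHz, 72.2 MHz.
k=3: 97.8 MHz, 106.2 MHz.
Within [50.1 MHz, 84.1 MHz]: 63.8 MHz, 72.2 MHz.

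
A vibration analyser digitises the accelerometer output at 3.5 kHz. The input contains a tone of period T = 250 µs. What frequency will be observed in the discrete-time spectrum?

T = 250 µs → f = 1/T = 4 kHz.
4 kHz mod fs = 0.5 kHz.
0.5 kHz ≤ fs/2 = 1.75 kHz, appears at 0.5 kHz.

0.5 kHz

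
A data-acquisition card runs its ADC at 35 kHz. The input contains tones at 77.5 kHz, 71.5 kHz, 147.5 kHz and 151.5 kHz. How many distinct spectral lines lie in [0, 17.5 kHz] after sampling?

3

fs/2 = 17.5 kHz.
77.5 kHz mod fs = 7.5 kHz.
7.5 kHz ≤ fs/2 = 17.5 kHz, appears at 7.5 kHz.
71.5 kHz mod fs = 1.5 kHz.
1.5 kHz ≤ fs/2 = 17.5 kHz, appears at 1.5 kHz.
147.5 kHz mod fs = 7.5 kHz.
7.5 kHz ≤ fs/2 = 17.5 kHz, appears at 7.5 kHz.
151.5 kHz mod fs = 11.5 kHz.
11.5 kHz ≤ fs/2 = 17.5 kHz, appears at 11.5 kHz.
Distinct values: {1.5 kHz, 7.5 kHz, 11.5 kHz} → 3.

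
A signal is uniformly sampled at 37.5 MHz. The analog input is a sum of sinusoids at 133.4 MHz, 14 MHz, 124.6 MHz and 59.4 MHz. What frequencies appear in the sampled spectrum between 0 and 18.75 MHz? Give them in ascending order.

fs/2 = 18.75 MHz.
133.4 MHz mod fs = 20.9 MHz.
20.9 MHz > fs/2 = 18.75 MHz, folds to fs − 20.9 MHz = 16.6 MHz.
14 MHz ≤ fs/2 = 18.75 MHz, passes unchanged.
124.6 MHz mod fs = 12.1 MHz.
12.1 MHz ≤ fs/2 = 18.75 MHz, appears at 12.1 MHz.
59.4 MHz mod fs = 21.9 MHz.
21.9 MHz > fs/2 = 18.75 MHz, folds to fs − 21.9 MHz = 15.6 MHz.
Distinct values: {12.1 MHz, 14 MHz, 15.6 MHz, 16.6 MHz}.

12.1 MHz, 14 MHz, 15.6 MHz, 16.6 MHz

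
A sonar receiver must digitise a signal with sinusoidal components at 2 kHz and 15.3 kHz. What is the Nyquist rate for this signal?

30.6 kHz

Highest-frequency component: 15.3 kHz.
Nyquist rate = 2 × 15.3 kHz = 30.6 kHz.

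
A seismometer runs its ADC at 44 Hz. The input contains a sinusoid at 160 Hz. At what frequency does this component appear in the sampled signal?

160 Hz mod fs = 28 Hz.
28 Hz > fs/2 = 22 Hz, folds to fs − 28 Hz = 16 Hz.

16 Hz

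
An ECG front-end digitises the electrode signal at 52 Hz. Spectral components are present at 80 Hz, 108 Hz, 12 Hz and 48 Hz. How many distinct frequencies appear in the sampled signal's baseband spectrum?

fs/2 = 26 Hz.
80 Hz mod fs = 28 Hz.
28 Hz > fs/2 = 26 Hz, folds to fs − 28 Hz = 24 Hz.
108 Hz mod fs = 4 Hz.
4 Hz ≤ fs/2 = 26 Hz, appears at 4 Hz.
12 Hz ≤ fs/2 = 26 Hz, passes unchanged.
48 Hz > fs/2 = 26 Hz, folds to fs − 48 Hz = 4 Hz.
Distinct values: {4 Hz, 12 Hz, 24 Hz} → 3.

3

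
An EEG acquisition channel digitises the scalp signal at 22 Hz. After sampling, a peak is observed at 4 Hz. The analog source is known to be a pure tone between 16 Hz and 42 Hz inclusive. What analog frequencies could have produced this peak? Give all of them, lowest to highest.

18 Hz, 26 Hz, 40 Hz

Frequencies that alias to 4 Hz are k·fs ± 4 Hz for integer k ≥ 0.
k=0: 4 Hz.
k=1: 18 Hz, 26 Hz.
k=2: 40 Hz, 48 Hz.
k=3: 62 Hz, 70 Hz.
Within [16 Hz, 42 Hz]: 18 Hz, 26 Hz, 40 Hz.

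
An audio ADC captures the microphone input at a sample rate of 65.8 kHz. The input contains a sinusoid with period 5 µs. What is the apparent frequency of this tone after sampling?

2.6 kHz

T = 5 µs → f = 1/T = 200 kHz.
200 kHz mod fs = 2.6 kHz.
2.6 kHz ≤ fs/2 = 32.9 kHz, appears at 2.6 kHz.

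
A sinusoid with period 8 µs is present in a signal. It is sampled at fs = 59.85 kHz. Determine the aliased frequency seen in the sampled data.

T = 8 µs → f = 1/T = 125 kHz.
125 kHz mod fs = 5.3 kHz.
5.3 kHz ≤ fs/2 = 29.925 kHz, appears at 5.3 kHz.

5.3 kHz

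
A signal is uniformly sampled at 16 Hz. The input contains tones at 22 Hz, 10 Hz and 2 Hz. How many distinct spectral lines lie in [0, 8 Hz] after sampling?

fs/2 = 8 Hz.
22 Hz mod fs = 6 Hz.
6 Hz ≤ fs/2 = 8 Hz, appears at 6 Hz.
10 Hz > fs/2 = 8 Hz, folds to fs − 10 Hz = 6 Hz.
2 Hz ≤ fs/2 = 8 Hz, passes unchanged.
Distinct values: {2 Hz, 6 Hz} → 2.

2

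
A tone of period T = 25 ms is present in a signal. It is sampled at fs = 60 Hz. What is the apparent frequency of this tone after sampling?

T = 25 ms → f = 1/T = 40 Hz.
40 Hz > fs/2 = 30 Hz, folds to fs − 40 Hz = 20 Hz.

20 Hz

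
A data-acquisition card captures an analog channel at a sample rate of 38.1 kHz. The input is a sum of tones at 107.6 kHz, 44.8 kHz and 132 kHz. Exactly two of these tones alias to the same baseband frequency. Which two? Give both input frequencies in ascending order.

fs/2 = 19.05 kHz.
107.6 kHz mod fs = 31.4 kHz.
31.4 kHz > fs/2 = 19.05 kHz, folds to fs − 31.4 kHz = 6.7 kHz.
44.8 kHz mod fs = 6.7 kHz.
6.7 kHz ≤ fs/2 = 19.05 kHz, appears at 6.7 kHz.
132 kHz mod fs = 17.7 kHz.
17.7 kHz ≤ fs/2 = 19.05 kHz, appears at 17.7 kHz.
44.8 kHz and 107.6 kHz both map to 6.7 kHz.

44.8 kHz, 107.6 kHz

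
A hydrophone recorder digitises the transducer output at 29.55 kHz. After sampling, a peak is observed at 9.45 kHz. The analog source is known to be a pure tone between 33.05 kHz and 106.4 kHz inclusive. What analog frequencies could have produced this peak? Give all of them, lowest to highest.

39 kHz, 49.65 kHz, 68.55 kHz, 79.2 kHz, 98.1 kHz

Frequencies that alias to 9.45 kHz are k·fs ± 9.45 kHz for integer k ≥ 0.
k=0: 9.45 kHz.
k=1: 20.1 kHz, 39 kHz.
k=2: 49.65 kHz, 68.55 kHz.
k=3: 79.2 kHz, 98.1 kHz.
k=4: 108.75 kHz, 127.65 kHz.
Within [33.05 kHz, 106.4 kHz]: 39 kHz, 49.65 kHz, 68.55 kHz, 79.2 kHz, 98.1 kHz.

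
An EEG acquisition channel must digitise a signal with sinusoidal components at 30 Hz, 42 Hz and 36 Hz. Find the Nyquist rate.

84 Hz

Highest-frequency component: 42 Hz.
Nyquist rate = 2 × 42 Hz = 84 Hz.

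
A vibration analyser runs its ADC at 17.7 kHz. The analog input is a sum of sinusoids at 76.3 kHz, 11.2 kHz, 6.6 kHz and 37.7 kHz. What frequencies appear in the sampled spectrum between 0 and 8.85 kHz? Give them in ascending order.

fs/2 = 8.85 kHz.
76.3 kHz mod fs = 5.5 kHz.
5.5 kHz ≤ fs/2 = 8.85 kHz, appears at 5.5 kHz.
11.2 kHz > fs/2 = 8.85 kHz, folds to fs − 11.2 kHz = 6.5 kHz.
6.6 kHz ≤ fs/2 = 8.85 kHz, passes unchanged.
37.7 kHz mod fs = 2.3 kHz.
2.3 kHz ≤ fs/2 = 8.85 kHz, appears at 2.3 kHz.
Distinct values: {2.3 kHz, 5.5 kHz, 6.5 kHz, 6.6 kHz}.

2.3 kHz, 5.5 kHz, 6.5 kHz, 6.6 kHz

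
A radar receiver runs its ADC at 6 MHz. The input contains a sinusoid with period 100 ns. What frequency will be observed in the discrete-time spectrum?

T = 100 ns → f = 1/T = 10 MHz.
10 MHz mod fs = 4 MHz.
4 MHz > fs/2 = 3 MHz, folds to fs − 4 MHz = 2 MHz.

2 MHz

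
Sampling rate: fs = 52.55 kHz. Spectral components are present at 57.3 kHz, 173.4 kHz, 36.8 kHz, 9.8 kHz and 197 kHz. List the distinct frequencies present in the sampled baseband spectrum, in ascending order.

fs/2 = 26.275 kHz.
57.3 kHz mod fs = 4.75 kHz.
4.75 kHz ≤ fs/2 = 26.275 kHz, appears at 4.75 kHz.
173.4 kHz mod fs = 15.75 kHz.
15.75 kHz ≤ fs/2 = 26.275 kHz, appears at 15.75 kHz.
36.8 kHz > fs/2 = 26.275 kHz, folds to fs − 36.8 kHz = 15.75 kHz.
9.8 kHz ≤ fs/2 = 26.275 kHz, passes unchanged.
197 kHz mod fs = 39.35 kHz.
39.35 kHz > fs/2 = 26.275 kHz, folds to fs − 39.35 kHz = 13.2 kHz.
Distinct values: {4.75 kHz, 9.8 kHz, 13.2 kHz, 15.75 kHz}.

4.75 kHz, 9.8 kHz, 13.2 kHz, 15.75 kHz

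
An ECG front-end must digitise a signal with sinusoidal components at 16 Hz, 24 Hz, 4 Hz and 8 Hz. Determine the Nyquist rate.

48 Hz

Highest-frequency component: 24 Hz.
Nyquist rate = 2 × 24 Hz = 48 Hz.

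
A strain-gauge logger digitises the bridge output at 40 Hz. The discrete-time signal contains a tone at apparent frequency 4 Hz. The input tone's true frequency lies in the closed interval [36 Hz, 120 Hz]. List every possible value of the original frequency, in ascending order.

36 Hz, 44 Hz, 76 Hz, 84 Hz, 116 Hz

Frequencies that alias to 4 Hz are k·fs ± 4 Hz for integer k ≥ 0.
k=0: 4 Hz.
k=1: 36 Hz, 44 Hz.
k=2: 76 Hz, 84 Hz.
k=3: 116 Hz, 124 Hz.
k=4: 156 Hz, 164 Hz.
Within [36 Hz, 120 Hz]: 36 Hz, 44 Hz, 76 Hz, 84 Hz, 116 Hz.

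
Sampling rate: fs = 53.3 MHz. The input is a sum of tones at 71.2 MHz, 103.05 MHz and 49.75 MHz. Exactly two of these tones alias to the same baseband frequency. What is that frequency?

fs/2 = 26.65 MHz.
71.2 MHz mod fs = 17.9 MHz.
17.9 MHz ≤ fs/2 = 26.65 MHz, appears at 17.9 MHz.
103.05 MHz mod fs = 49.75 MHz.
49.75 MHz > fs/2 = 26.65 MHz, folds to fs − 49.75 MHz = 3.55 MHz.
49.75 MHz > fs/2 = 26.65 MHz, folds to fs − 49.75 MHz = 3.55 MHz.
49.75 MHz and 103.05 MHz both map to 3.55 MHz.

3.55 MHz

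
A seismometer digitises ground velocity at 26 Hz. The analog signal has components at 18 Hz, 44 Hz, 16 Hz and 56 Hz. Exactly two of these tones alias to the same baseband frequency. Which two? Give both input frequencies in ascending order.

18 Hz, 44 Hz

fs/2 = 13 Hz.
18 Hz > fs/2 = 13 Hz, folds to fs − 18 Hz = 8 Hz.
44 Hz mod fs = 18 Hz.
18 Hz > fs/2 = 13 Hz, folds to fs − 18 Hz = 8 Hz.
16 Hz > fs/2 = 13 Hz, folds to fs − 16 Hz = 10 Hz.
56 Hz mod fs = 4 Hz.
4 Hz ≤ fs/2 = 13 Hz, appears at 4 Hz.
18 Hz and 44 Hz both map to 8 Hz.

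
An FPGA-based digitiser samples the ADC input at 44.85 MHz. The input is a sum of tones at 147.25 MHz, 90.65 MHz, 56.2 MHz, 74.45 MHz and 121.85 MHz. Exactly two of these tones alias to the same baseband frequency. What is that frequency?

12.7 MHz

fs/2 = 22.425 MHz.
147.25 MHz mod fs = 12.7 MHz.
12.7 MHz ≤ fs/2 = 22.425 MHz, appears at 12.7 MHz.
90.65 MHz mod fs = 0.95 MHz.
0.95 MHz ≤ fs/2 = 22.425 MHz, appears at 0.95 MHz.
56.2 MHz mod fs = 11.35 MHz.
11.35 MHz ≤ fs/2 = 22.425 MHz, appears at 11.35 MHz.
74.45 MHz mod fs = 29.6 MHz.
29.6 MHz > fs/2 = 22.425 MHz, folds to fs − 29.6 MHz = 15.25 MHz.
121.85 MHz mod fs = 32.15 MHz.
32.15 MHz > fs/2 = 22.425 MHz, folds to fs − 32.15 MHz = 12.7 MHz.
121.85 MHz and 147.25 MHz both map to 12.7 MHz.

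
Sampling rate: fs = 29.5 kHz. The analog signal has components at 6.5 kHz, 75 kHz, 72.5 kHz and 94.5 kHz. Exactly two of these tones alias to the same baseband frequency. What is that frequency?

fs/2 = 14.75 kHz.
6.5 kHz ≤ fs/2 = 14.75 kHz, passes unchanged.
75 kHz mod fs = 16 kHz.
16 kHz > fs/2 = 14.75 kHz, folds to fs − 16 kHz = 13.5 kHz.
72.5 kHz mod fs = 13.5 kHz.
13.5 kHz ≤ fs/2 = 14.75 kHz, appears at 13.5 kHz.
94.5 kHz mod fs = 6 kHz.
6 kHz ≤ fs/2 = 14.75 kHz, appears at 6 kHz.
72.5 kHz and 75 kHz both map to 13.5 kHz.

13.5 kHz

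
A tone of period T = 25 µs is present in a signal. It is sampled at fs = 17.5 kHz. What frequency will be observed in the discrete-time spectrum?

5 kHz

T = 25 µs → f = 1/T = 40 kHz.
40 kHz mod fs = 5 kHz.
5 kHz ≤ fs/2 = 8.75 kHz, appears at 5 kHz.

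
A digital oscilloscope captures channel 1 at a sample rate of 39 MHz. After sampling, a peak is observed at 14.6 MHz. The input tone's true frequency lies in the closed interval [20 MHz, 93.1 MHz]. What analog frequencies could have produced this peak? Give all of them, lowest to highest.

Frequencies that alias to 14.6 MHz are k·fs ± 14.6 MHz for integer k ≥ 0.
k=0: 14.6 MHz.
k=1: 24.4 MHz, 53.6 MHz.
k=2: 63.4 MHz, 92.6 MHz.
k=3: 102.4 MHz, 131.6 MHz.
Within [20 MHz, 93.1 MHz]: 24.4 MHz, 53.6 MHz, 63.4 MHz, 92.6 MHz.

24.4 MHz, 53.6 MHz, 63.4 MHz, 92.6 MHz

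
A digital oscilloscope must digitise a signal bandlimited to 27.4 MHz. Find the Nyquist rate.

Nyquist rate = 2 × 27.4 MHz = 54.8 MHz.

54.8 MHz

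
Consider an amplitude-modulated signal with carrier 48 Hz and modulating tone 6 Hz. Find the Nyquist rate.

AM sidebands sit at fc ± fm = 42 Hz and 54 Hz.
Highest-frequency component: 54 Hz.
Nyquist rate = 2 × 54 Hz = 108 Hz.

108 Hz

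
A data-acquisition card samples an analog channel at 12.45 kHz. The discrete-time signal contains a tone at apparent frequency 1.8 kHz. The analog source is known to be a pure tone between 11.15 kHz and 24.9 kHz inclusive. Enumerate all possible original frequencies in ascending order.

Frequencies that alias to 1.8 kHz are k·fs ± 1.8 kHz for integer k ≥ 0.
k=0: 1.8 kHz.
k=1: 10.65 kHz, 14.25 kHz.
k=2: 23.1 kHz, 26.7 kHz.
k=3: 35.55 kHz, 39.15 kHz.
Within [11.15 kHz, 24.9 kHz]: 14.25 kHz, 23.1 kHz.

14.25 kHz, 23.1 kHz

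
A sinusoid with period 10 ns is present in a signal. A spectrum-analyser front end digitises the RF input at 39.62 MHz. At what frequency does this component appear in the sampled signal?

18.86 MHz

T = 10 ns → f = 1/T = 100 MHz.
100 MHz mod fs = 20.76 MHz.
20.76 MHz > fs/2 = 19.81 MHz, folds to fs − 20.76 MHz = 18.86 MHz.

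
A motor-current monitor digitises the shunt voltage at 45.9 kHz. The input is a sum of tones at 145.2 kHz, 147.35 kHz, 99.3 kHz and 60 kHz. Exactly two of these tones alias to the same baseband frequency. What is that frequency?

fs/2 = 22.95 kHz.
145.2 kHz mod fs = 7.5 kHz.
7.5 kHz ≤ fs/2 = 22.95 kHz, appears at 7.5 kHz.
147.35 kHz mod fs = 9.65 kHz.
9.65 kHz ≤ fs/2 = 22.95 kHz, appears at 9.65 kHz.
99.3 kHz mod fs = 7.5 kHz.
7.5 kHz ≤ fs/2 = 22.95 kHz, appears at 7.5 kHz.
60 kHz mod fs = 14.1 kHz.
14.1 kHz ≤ fs/2 = 22.95 kHz, appears at 14.1 kHz.
99.3 kHz and 145.2 kHz both map to 7.5 kHz.

7.5 kHz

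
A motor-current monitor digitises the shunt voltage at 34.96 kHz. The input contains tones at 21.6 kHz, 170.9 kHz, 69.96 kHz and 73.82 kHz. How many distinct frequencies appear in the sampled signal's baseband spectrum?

fs/2 = 17.48 kHz.
21.6 kHz > fs/2 = 17.48 kHz, folds to fs − 21.6 kHz = 13.36 kHz.
170.9 kHz mod fs = 31.06 kHz.
31.06 kHz > fs/2 = 17.48 kHz, folds to fs − 31.06 kHz = 3.9 kHz.
69.96 kHz mod fs = 0.04 kHz.
0.04 kHz ≤ fs/2 = 17.48 kHz, appears at 0.04 kHz.
73.82 kHz mod fs = 3.9 kHz.
3.9 kHz ≤ fs/2 = 17.48 kHz, appears at 3.9 kHz.
Distinct values: {0.04 kHz, 3.9 kHz, 13.36 kHz} → 3.

3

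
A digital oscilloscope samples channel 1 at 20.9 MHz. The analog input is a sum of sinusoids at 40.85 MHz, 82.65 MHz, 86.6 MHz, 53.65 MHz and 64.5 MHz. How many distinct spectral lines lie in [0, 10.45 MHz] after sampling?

4

fs/2 = 10.45 MHz.
40.85 MHz mod fs = 19.95 MHz.
19.95 MHz > fs/2 = 10.45 MHz, folds to fs − 19.95 MHz = 0.95 MHz.
82.65 MHz mod fs = 19.95 MHz.
19.95 MHz > fs/2 = 10.45 MHz, folds to fs − 19.95 MHz = 0.95 MHz.
86.6 MHz mod fs = 3 MHz.
3 MHz ≤ fs/2 = 10.45 MHz, appears at 3 MHz.
53.65 MHz mod fs = 11.85 MHz.
11.85 MHz > fs/2 = 10.45 MHz, folds to fs − 11.85 MHz = 9.05 MHz.
64.5 MHz mod fs = 1.8 MHz.
1.8 MHz ≤ fs/2 = 10.45 MHz, appears at 1.8 MHz.
Distinct values: {0.95 MHz, 1.8 MHz, 3 MHz, 9.05 MHz} → 4.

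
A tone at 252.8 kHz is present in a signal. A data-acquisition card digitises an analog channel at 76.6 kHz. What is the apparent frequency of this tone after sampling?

252.8 kHz mod fs = 23 kHz.
23 kHz ≤ fs/2 = 38.3 kHz, appears at 23 kHz.

23 kHz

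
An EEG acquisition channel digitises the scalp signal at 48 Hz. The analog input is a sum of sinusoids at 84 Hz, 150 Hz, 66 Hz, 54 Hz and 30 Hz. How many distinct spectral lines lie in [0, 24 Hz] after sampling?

fs/2 = 24 Hz.
84 Hz mod fs = 36 Hz.
36 Hz > fs/2 = 24 Hz, folds to fs − 36 Hz = 12 Hz.
150 Hz mod fs = 6 Hz.
6 Hz ≤ fs/2 = 24 Hz, appears at 6 Hz.
66 Hz mod fs = 18 Hz.
18 Hz ≤ fs/2 = 24 Hz, appears at 18 Hz.
54 Hz mod fs = 6 Hz.
6 Hz ≤ fs/2 = 24 Hz, appears at 6 Hz.
30 Hz > fs/2 = 24 Hz, folds to fs − 30 Hz = 18 Hz.
Distinct values: {6 Hz, 12 Hz, 18 Hz} → 3.

3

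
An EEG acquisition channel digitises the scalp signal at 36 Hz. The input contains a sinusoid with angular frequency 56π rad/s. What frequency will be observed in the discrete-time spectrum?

ω = 56π rad/s → f = ω/(2π) = 28 Hz.
28 Hz > fs/2 = 18 Hz, folds to fs − 28 Hz = 8 Hz.

8 Hz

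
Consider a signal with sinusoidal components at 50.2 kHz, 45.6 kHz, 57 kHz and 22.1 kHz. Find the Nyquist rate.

114 kHz

Highest-frequency component: 57 kHz.
Nyquist rate = 2 × 57 kHz = 114 kHz.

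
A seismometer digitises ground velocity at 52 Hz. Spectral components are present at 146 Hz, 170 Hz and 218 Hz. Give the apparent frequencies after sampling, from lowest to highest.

fs/2 = 26 Hz.
146 Hz mod fs = 42 Hz.
42 Hz > fs/2 = 26 Hz, folds to fs − 42 Hz = 10 Hz.
170 Hz mod fs = 14 Hz.
14 Hz ≤ fs/2 = 26 Hz, appears at 14 Hz.
218 Hz mod fs = 10 Hz.
10 Hz ≤ fs/2 = 26 Hz, appears at 10 Hz.
Distinct values: {10 Hz, 14 Hz}.

10 Hz, 14 Hz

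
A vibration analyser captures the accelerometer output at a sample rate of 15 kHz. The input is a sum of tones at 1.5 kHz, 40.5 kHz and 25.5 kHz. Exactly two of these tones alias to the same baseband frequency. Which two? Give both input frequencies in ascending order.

fs/2 = 7.5 kHz.
1.5 kHz ≤ fs/2 = 7.5 kHz, passes unchanged.
40.5 kHz mod fs = 10.5 kHz.
10.5 kHz > fs/2 = 7.5 kHz, folds to fs − 10.5 kHz = 4.5 kHz.
25.5 kHz mod fs = 10.5 kHz.
10.5 kHz > fs/2 = 7.5 kHz, folds to fs − 10.5 kHz = 4.5 kHz.
25.5 kHz and 40.5 kHz both map to 4.5 kHz.

25.5 kHz, 40.5 kHz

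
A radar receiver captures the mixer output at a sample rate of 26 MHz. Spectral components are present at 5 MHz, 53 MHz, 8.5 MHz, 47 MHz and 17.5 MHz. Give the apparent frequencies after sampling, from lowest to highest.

1 MHz, 5 MHz, 8.5 MHz

fs/2 = 13 MHz.
5 MHz ≤ fs/2 = 13 MHz, passes unchanged.
53 MHz mod fs = 1 MHz.
1 MHz ≤ fs/2 = 13 MHz, appears at 1 MHz.
8.5 MHz ≤ fs/2 = 13 MHz, passes unchanged.
47 MHz mod fs = 21 MHz.
21 MHz > fs/2 = 13 MHz, folds to fs − 21 MHz = 5 MHz.
17.5 MHz > fs/2 = 13 MHz, folds to fs − 17.5 MHz = 8.5 MHz.
Distinct values: {1 MHz, 5 MHz, 8.5 MHz}.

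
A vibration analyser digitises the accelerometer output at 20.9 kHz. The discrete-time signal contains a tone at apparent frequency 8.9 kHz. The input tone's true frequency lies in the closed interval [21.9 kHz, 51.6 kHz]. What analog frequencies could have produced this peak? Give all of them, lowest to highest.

29.8 kHz, 32.9 kHz, 50.7 kHz

Frequencies that alias to 8.9 kHz are k·fs ± 8.9 kHz for integer k ≥ 0.
k=0: 8.9 kHz.
k=1: 12 kHz, 29.8 kHz.
k=2: 32.9 kHz, 50.7 kHz.
k=3: 53.8 kHz, 71.6 kHz.
Within [21.9 kHz, 51.6 kHz]: 29.8 kHz, 32.9 kHz, 50.7 kHz.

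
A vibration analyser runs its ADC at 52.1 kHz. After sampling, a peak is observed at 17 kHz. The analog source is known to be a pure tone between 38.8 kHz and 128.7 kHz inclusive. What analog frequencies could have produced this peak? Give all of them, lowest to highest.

69.1 kHz, 87.2 kHz, 121.2 kHz

Frequencies that alias to 17 kHz are k·fs ± 17 kHz for integer k ≥ 0.
k=0: 17 kHz.
k=1: 35.1 kHz, 69.1 kHz.
k=2: 87.2 kHz, 121.2 kHz.
k=3: 139.3 kHz, 173.3 kHz.
Within [38.8 kHz, 128.7 kHz]: 69.1 kHz, 87.2 kHz, 121.2 kHz.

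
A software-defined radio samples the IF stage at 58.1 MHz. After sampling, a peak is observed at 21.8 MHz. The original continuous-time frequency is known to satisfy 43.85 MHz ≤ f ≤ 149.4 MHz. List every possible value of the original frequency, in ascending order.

Frequencies that alias to 21.8 MHz are k·fs ± 21.8 MHz for integer k ≥ 0.
k=0: 21.8 MHz.
k=1: 36.3 MHz, 79.9 MHz.
k=2: 94.4 MHz, 138 MHz.
k=3: 152.5 MHz, 196.1 MHz.
Within [43.85 MHz, 149.4 MHz]: 79.9 MHz, 94.4 MHz, 138 MHz.

79.9 MHz, 94.4 MHz, 138 MHz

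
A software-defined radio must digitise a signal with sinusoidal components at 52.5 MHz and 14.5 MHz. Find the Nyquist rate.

Highest-frequency component: 52.5 MHz.
Nyquist rate = 2 × 52.5 MHz = 105 MHz.

105 MHz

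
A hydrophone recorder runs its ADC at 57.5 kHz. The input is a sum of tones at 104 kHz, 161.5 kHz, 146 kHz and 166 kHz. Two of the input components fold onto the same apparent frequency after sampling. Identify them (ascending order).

104 kHz, 161.5 kHz

fs/2 = 28.75 kHz.
104 kHz mod fs = 46.5 kHz.
46.5 kHz > fs/2 = 28.75 kHz, folds to fs − 46.5 kHz = 11 kHz.
161.5 kHz mod fs = 46.5 kHz.
46.5 kHz > fs/2 = 28.75 kHz, folds to fs − 46.5 kHz = 11 kHz.
146 kHz mod fs = 31 kHz.
31 kHz > fs/2 = 28.75 kHz, folds to fs − 31 kHz = 26.5 kHz.
166 kHz mod fs = 51 kHz.
51 kHz > fs/2 = 28.75 kHz, folds to fs − 51 kHz = 6.5 kHz.
104 kHz and 161.5 kHz both map to 11 kHz.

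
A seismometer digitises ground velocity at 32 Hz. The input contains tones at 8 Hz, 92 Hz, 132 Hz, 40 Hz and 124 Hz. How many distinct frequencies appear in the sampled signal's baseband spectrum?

2

fs/2 = 16 Hz.
8 Hz ≤ fs/2 = 16 Hz, passes unchanged.
92 Hz mod fs = 28 Hz.
28 Hz > fs/2 = 16 Hz, folds to fs − 28 Hz = 4 Hz.
132 Hz mod fs = 4 Hz.
4 Hz ≤ fs/2 = 16 Hz, appears at 4 Hz.
40 Hz mod fs = 8 Hz.
8 Hz ≤ fs/2 = 16 Hz, appears at 8 Hz.
124 Hz mod fs = 28 Hz.
28 Hz > fs/2 = 16 Hz, folds to fs − 28 Hz = 4 Hz.
Distinct values: {4 Hz, 8 Hz} → 2.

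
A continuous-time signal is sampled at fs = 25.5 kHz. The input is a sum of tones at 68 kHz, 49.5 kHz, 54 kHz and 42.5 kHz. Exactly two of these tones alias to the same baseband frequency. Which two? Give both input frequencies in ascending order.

fs/2 = 12.75 kHz.
68 kHz mod fs = 17 kHz.
17 kHz > fs/2 = 12.75 kHz, folds to fs − 17 kHz = 8.5 kHz.
49.5 kHz mod fs = 24 kHz.
24 kHz > fs/2 = 12.75 kHz, folds to fs − 24 kHz = 1.5 kHz.
54 kHz mod fs = 3 kHz.
3 kHz ≤ fs/2 = 12.75 kHz, appears at 3 kHz.
42.5 kHz mod fs = 17 kHz.
17 kHz > fs/2 = 12.75 kHz, folds to fs − 17 kHz = 8.5 kHz.
42.5 kHz and 68 kHz both map to 8.5 kHz.

42.5 kHz, 68 kHz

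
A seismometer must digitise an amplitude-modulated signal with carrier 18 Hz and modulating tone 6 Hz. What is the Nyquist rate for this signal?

48 Hz

AM sidebands sit at fc ± fm = 12 Hz and 24 Hz.
Highest-frequency component: 24 Hz.
Nyquist rate = 2 × 24 Hz = 48 Hz.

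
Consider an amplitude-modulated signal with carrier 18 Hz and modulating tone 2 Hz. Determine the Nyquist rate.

40 Hz

AM sidebands sit at fc ± fm = 16 Hz and 20 Hz.
Highest-frequency component: 20 Hz.
Nyquist rate = 2 × 20 Hz = 40 Hz.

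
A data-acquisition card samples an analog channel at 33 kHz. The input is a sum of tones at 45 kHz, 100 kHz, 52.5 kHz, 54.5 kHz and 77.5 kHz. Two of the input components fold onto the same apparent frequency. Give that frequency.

fs/2 = 16.5 kHz.
45 kHz mod fs = 12 kHz.
12 kHz ≤ fs/2 = 16.5 kHz, appears at 12 kHz.
100 kHz mod fs = 1 kHz.
1 kHz ≤ fs/2 = 16.5 kHz, appears at 1 kHz.
52.5 kHz mod fs = 19.5 kHz.
19.5 kHz > fs/2 = 16.5 kHz, folds to fs − 19.5 kHz = 13.5 kHz.
54.5 kHz mod fs = 21.5 kHz.
21.5 kHz > fs/2 = 16.5 kHz, folds to fs − 21.5 kHz = 11.5 kHz.
77.5 kHz mod fs = 11.5 kHz.
11.5 kHz ≤ fs/2 = 16.5 kHz, appears at 11.5 kHz.
54.5 kHz and 77.5 kHz both map to 11.5 kHz.

11.5 kHz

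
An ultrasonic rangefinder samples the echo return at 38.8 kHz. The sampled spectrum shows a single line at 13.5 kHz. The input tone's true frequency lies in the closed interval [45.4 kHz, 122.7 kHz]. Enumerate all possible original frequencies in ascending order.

Frequencies that alias to 13.5 kHz are k·fs ± 13.5 kHz for integer k ≥ 0.
k=0: 13.5 kHz.
k=1: 25.3 kHz, 52.3 kHz.
k=2: 64.1 kHz, 91.1 kHz.
k=3: 102.9 kHz, 129.9 kHz.
k=4: 141.7 kHz, 168.7 kHz.
Within [45.4 kHz, 122.7 kHz]: 52.3 kHz, 64.1 kHz, 91.1 kHz, 102.9 kHz.

52.3 kHz, 64.1 kHz, 91.1 kHz, 102.9 kHz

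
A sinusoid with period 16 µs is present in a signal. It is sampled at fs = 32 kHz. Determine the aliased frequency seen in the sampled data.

T = 16 µs → f = 1/T = 62.5 kHz.
62.5 kHz mod fs = 30.5 kHz.
30.5 kHz > fs/2 = 16 kHz, folds to fs − 30.5 kHz = 1.5 kHz.

1.5 kHz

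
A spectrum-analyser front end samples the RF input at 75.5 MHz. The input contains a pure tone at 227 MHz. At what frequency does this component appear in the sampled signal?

227 MHz mod fs = 0.5 MHz.
0.5 MHz ≤ fs/2 = 37.75 MHz, appears at 0.5 MHz.

0.5 MHz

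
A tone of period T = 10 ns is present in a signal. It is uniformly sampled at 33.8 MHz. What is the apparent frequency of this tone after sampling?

1.4 MHz

T = 10 ns → f = 1/T = 100 MHz.
100 MHz mod fs = 32.4 MHz.
32.4 MHz > fs/2 = 16.9 MHz, folds to fs − 32.4 MHz = 1.4 MHz.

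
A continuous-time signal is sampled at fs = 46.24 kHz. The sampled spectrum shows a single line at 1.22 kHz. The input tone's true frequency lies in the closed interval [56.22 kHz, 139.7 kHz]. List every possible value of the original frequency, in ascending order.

91.26 kHz, 93.7 kHz, 137.5 kHz

Frequencies that alias to 1.22 kHz are k·fs ± 1.22 kHz for integer k ≥ 0.
k=0: 1.22 kHz.
k=1: 45.02 kHz, 47.46 kHz.
k=2: 91.26 kHz, 93.7 kHz.
k=3: 137.5 kHz, 139.94 kHz.
k=4: 183.74 kHz, 186.18 kHz.
Within [56.22 kHz, 139.7 kHz]: 91.26 kHz, 93.7 kHz, 137.5 kHz.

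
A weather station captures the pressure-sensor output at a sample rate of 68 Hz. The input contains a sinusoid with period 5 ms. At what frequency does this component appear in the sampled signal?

T = 5 ms → f = 1/T = 200 Hz.
200 Hz mod fs = 64 Hz.
64 Hz > fs/2 = 34 Hz, folds to fs − 64 Hz = 4 Hz.

4 Hz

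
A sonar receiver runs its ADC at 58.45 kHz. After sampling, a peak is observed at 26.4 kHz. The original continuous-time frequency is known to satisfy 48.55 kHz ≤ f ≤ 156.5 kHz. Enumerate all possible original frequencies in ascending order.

84.85 kHz, 90.5 kHz, 143.3 kHz, 148.95 kHz

Frequencies that alias to 26.4 kHz are k·fs ± 26.4 kHz for integer k ≥ 0.
k=0: 26.4 kHz.
k=1: 32.05 kHz, 84.85 kHz.
k=2: 90.5 kHz, 143.3 kHz.
k=3: 148.95 kHz, 201.75 kHz.
k=4: 207.4 kHz, 260.2 kHz.
Within [48.55 kHz, 156.5 kHz]: 84.85 kHz, 90.5 kHz, 143.3 kHz, 148.95 kHz.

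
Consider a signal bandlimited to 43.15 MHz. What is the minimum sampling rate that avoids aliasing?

Nyquist rate = 2 × 43.15 MHz = 86.3 MHz.

86.3 MHz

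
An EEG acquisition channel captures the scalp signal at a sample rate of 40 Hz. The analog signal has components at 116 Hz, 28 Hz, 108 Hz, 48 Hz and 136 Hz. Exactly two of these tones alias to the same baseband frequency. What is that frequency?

12 Hz

fs/2 = 20 Hz.
116 Hz mod fs = 36 Hz.
36 Hz > fs/2 = 20 Hz, folds to fs − 36 Hz = 4 Hz.
28 Hz > fs/2 = 20 Hz, folds to fs − 28 Hz = 12 Hz.
108 Hz mod fs = 28 Hz.
28 Hz > fs/2 = 20 Hz, folds to fs − 28 Hz = 12 Hz.
48 Hz mod fs = 8 Hz.
8 Hz ≤ fs/2 = 20 Hz, appears at 8 Hz.
136 Hz mod fs = 16 Hz.
16 Hz ≤ fs/2 = 20 Hz, appears at 16 Hz.
28 Hz and 108 Hz both map to 12 Hz.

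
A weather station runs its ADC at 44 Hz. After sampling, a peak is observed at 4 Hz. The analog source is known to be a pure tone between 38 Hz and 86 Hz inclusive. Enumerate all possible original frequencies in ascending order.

Frequencies that alias to 4 Hz are k·fs ± 4 Hz for integer k ≥ 0.
k=0: 4 Hz.
k=1: 40 Hz, 48 Hz.
k=2: 84 Hz, 92 Hz.
k=3: 128 Hz, 136 Hz.
Within [38 Hz, 86 Hz]: 40 Hz, 48 Hz, 84 Hz.

40 Hz, 48 Hz, 84 Hz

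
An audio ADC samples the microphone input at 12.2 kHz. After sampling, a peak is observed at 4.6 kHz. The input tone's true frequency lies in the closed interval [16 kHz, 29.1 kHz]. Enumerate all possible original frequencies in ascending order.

Frequencies that alias to 4.6 kHz are k·fs ± 4.6 kHz for integer k ≥ 0.
k=0: 4.6 kHz.
k=1: 7.6 kHz, 16.8 kHz.
k=2: 19.8 kHz, 29 kHz.
k=3: 32 kHz, 41.2 kHz.
Within [16 kHz, 29.1 kHz]: 16.8 kHz, 19.8 kHz, 29 kHz.

16.8 kHz, 19.8 kHz, 29 kHz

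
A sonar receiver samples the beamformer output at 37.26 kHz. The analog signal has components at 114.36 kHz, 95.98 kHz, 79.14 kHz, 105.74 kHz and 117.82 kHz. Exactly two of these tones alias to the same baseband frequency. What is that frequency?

6.04 kHz

fs/2 = 18.63 kHz.
114.36 kHz mod fs = 2.58 kHz.
2.58 kHz ≤ fs/2 = 18.63 kHz, appears at 2.58 kHz.
95.98 kHz mod fs = 21.46 kHz.
21.46 kHz > fs/2 = 18.63 kHz, folds to fs − 21.46 kHz = 15.8 kHz.
79.14 kHz mod fs = 4.62 kHz.
4.62 kHz ≤ fs/2 = 18.63 kHz, appears at 4.62 kHz.
105.74 kHz mod fs = 31.22 kHz.
31.22 kHz > fs/2 = 18.63 kHz, folds to fs − 31.22 kHz = 6.04 kHz.
117.82 kHz mod fs = 6.04 kHz.
6.04 kHz ≤ fs/2 = 18.63 kHz, appears at 6.04 kHz.
105.74 kHz and 117.82 kHz both map to 6.04 kHz.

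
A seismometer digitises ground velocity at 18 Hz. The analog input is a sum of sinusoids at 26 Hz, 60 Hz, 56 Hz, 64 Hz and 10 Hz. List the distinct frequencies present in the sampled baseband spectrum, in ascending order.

2 Hz, 6 Hz, 8 Hz

fs/2 = 9 Hz.
26 Hz mod fs = 8 Hz.
8 Hz ≤ fs/2 = 9 Hz, appears at 8 Hz.
60 Hz mod fs = 6 Hz.
6 Hz ≤ fs/2 = 9 Hz, appears at 6 Hz.
56 Hz mod fs = 2 Hz.
2 Hz ≤ fs/2 = 9 Hz, appears at 2 Hz.
64 Hz mod fs = 10 Hz.
10 Hz > fs/2 = 9 Hz, folds to fs − 10 Hz = 8 Hz.
10 Hz > fs/2 = 9 Hz, folds to fs − 10 Hz = 8 Hz.
Distinct values: {2 Hz, 6 Hz, 8 Hz}.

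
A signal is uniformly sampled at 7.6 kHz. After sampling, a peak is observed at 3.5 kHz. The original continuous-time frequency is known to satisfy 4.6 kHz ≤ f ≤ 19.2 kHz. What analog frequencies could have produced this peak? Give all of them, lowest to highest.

11.1 kHz, 11.7 kHz, 18.7 kHz

Frequencies that alias to 3.5 kHz are k·fs ± 3.5 kHz for integer k ≥ 0.
k=0: 3.5 kHz.
k=1: 4.1 kHz, 11.1 kHz.
k=2: 11.7 kHz, 18.7 kHz.
k=3: 19.3 kHz, 26.3 kHz.
Within [4.6 kHz, 19.2 kHz]: 11.1 kHz, 11.7 kHz, 18.7 kHz.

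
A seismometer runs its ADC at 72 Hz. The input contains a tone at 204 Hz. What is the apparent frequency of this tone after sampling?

204 Hz mod fs = 60 Hz.
60 Hz > fs/2 = 36 Hz, folds to fs − 60 Hz = 12 Hz.

12 Hz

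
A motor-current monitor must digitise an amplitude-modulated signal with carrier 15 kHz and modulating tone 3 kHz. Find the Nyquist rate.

AM sidebands sit at fc ± fm = 12 kHz and 18 kHz.
Highest-frequency component: 18 kHz.
Nyquist rate = 2 × 18 kHz = 36 kHz.

36 kHz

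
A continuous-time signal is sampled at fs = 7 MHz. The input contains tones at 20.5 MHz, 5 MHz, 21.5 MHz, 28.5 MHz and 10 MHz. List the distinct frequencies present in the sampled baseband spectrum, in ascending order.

fs/2 = 3.5 MHz.
20.5 MHz mod fs = 6.5 MHz.
6.5 MHz > fs/2 = 3.5 MHz, folds to fs − 6.5 MHz = 0.5 MHz.
5 MHz > fs/2 = 3.5 MHz, folds to fs − 5 MHz = 2 MHz.
21.5 MHz mod fs = 0.5 MHz.
0.5 MHz ≤ fs/2 = 3.5 MHz, appears at 0.5 MHz.
28.5 MHz mod fs = 0.5 MHz.
0.5 MHz ≤ fs/2 = 3.5 MHz, appears at 0.5 MHz.
10 MHz mod fs = 3 MHz.
3 MHz ≤ fs/2 = 3.5 MHz, appears at 3 MHz.
Distinct values: {0.5 MHz, 2 MHz, 3 MHz}.

0.5 MHz, 2 MHz, 3 MHz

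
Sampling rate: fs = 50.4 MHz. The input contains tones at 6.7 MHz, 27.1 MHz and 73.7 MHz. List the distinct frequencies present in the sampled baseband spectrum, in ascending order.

fs/2 = 25.2 MHz.
6.7 MHz ≤ fs/2 = 25.2 MHz, passes unchanged.
27.1 MHz > fs/2 = 25.2 MHz, folds to fs − 27.1 MHz = 23.3 MHz.
73.7 MHz mod fs = 23.3 MHz.
23.3 MHz ≤ fs/2 = 25.2 MHz, appears at 23.3 MHz.
Distinct values: {6.7 MHz, 23.3 MHz}.

6.7 MHz, 23.3 MHz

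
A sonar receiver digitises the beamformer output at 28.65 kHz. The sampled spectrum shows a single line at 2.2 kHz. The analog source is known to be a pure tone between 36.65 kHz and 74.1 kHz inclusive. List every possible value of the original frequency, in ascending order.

Frequencies that alias to 2.2 kHz are k·fs ± 2.2 kHz for integer k ≥ 0.
k=0: 2.2 kHz.
k=1: 26.45 kHz, 30.85 kHz.
k=2: 55.1 kHz, 59.5 kHz.
k=3: 83.75 kHz, 88.15 kHz.
Within [36.65 kHz, 74.1 kHz]: 55.1 kHz, 59.5 kHz.

55.1 kHz, 59.5 kHz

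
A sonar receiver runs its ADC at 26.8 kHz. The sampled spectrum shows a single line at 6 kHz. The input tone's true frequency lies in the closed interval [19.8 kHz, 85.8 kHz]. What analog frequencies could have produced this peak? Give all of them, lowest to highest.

Frequencies that alias to 6 kHz are k·fs ± 6 kHz for integer k ≥ 0.
k=0: 6 kHz.
k=1: 20.8 kHz, 32.8 kHz.
k=2: 47.6 kHz, 59.6 kHz.
k=3: 74.4 kHz, 86.4 kHz.
k=4: 101.2 kHz, 113.2 kHz.
Within [19.8 kHz, 85.8 kHz]: 20.8 kHz, 32.8 kHz, 47.6 kHz, 59.6 kHz, 74.4 kHz.

20.8 kHz, 32.8 kHz, 47.6 kHz, 59.6 kHz, 74.4 kHz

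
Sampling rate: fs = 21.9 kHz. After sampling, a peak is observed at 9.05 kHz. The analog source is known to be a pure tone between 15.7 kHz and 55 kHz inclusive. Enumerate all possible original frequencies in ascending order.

Frequencies that alias to 9.05 kHz are k·fs ± 9.05 kHz for integer k ≥ 0.
k=0: 9.05 kHz.
k=1: 12.85 kHz, 30.95 kHz.
k=2: 34.75 kHz, 52.85 kHz.
k=3: 56.65 kHz, 74.75 kHz.
Within [15.7 kHz, 55 kHz]: 30.95 kHz, 34.75 kHz, 52.85 kHz.

30.95 kHz, 34.75 kHz, 52.85 kHz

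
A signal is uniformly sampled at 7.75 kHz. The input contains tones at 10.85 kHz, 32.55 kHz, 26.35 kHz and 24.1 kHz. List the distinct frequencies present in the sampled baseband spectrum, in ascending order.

0.85 kHz, 1.55 kHz, 3.1 kHz

fs/2 = 3.875 kHz.
10.85 kHz mod fs = 3.1 kHz.
3.1 kHz ≤ fs/2 = 3.875 kHz, appears at 3.1 kHz.
32.55 kHz mod fs = 1.55 kHz.
1.55 kHz ≤ fs/2 = 3.875 kHz, appears at 1.55 kHz.
26.35 kHz mod fs = 3.1 kHz.
3.1 kHz ≤ fs/2 = 3.875 kHz, appears at 3.1 kHz.
24.1 kHz mod fs = 0.85 kHz.
0.85 kHz ≤ fs/2 = 3.875 kHz, appears at 0.85 kHz.
Distinct values: {0.85 kHz, 1.55 kHz, 3.1 kHz}.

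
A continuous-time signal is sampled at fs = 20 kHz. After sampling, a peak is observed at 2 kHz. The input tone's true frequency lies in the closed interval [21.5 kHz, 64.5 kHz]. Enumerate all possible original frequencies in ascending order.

22 kHz, 38 kHz, 42 kHz, 58 kHz, 62 kHz

Frequencies that alias to 2 kHz are k·fs ± 2 kHz for integer k ≥ 0.
k=0: 2 kHz.
k=1: 18 kHz, 22 kHz.
k=2: 38 kHz, 42 kHz.
k=3: 58 kHz, 62 kHz.
k=4: 78 kHz, 82 kHz.
Within [21.5 kHz, 64.5 kHz]: 22 kHz, 38 kHz, 42 kHz, 58 kHz, 62 kHz.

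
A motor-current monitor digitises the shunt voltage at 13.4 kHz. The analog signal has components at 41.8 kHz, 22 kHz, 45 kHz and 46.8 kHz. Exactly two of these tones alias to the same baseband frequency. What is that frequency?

fs/2 = 6.7 kHz.
41.8 kHz mod fs = 1.6 kHz.
1.6 kHz ≤ fs/2 = 6.7 kHz, appears at 1.6 kHz.
22 kHz mod fs = 8.6 kHz.
8.6 kHz > fs/2 = 6.7 kHz, folds to fs − 8.6 kHz = 4.8 kHz.
45 kHz mod fs = 4.8 kHz.
4.8 kHz ≤ fs/2 = 6.7 kHz, appears at 4.8 kHz.
46.8 kHz mod fs = 6.6 kHz.
6.6 kHz ≤ fs/2 = 6.7 kHz, appears at 6.6 kHz.
22 kHz and 45 kHz both map to 4.8 kHz.

4.8 kHz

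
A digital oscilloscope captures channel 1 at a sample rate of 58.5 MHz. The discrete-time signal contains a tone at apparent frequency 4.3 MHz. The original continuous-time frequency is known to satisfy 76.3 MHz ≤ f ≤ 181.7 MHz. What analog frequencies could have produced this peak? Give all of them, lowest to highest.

Frequencies that alias to 4.3 MHz are k·fs ± 4.3 MHz for integer k ≥ 0.
k=0: 4.3 MHz.
k=1: 54.2 MHz, 62.8 MHz.
k=2: 112.7 MHz, 121.3 MHz.
k=3: 171.2 MHz, 179.8 MHz.
k=4: 229.7 MHz, 238.3 MHz.
Within [76.3 MHz, 181.7 MHz]: 112.7 MHz, 121.3 MHz, 171.2 MHz, 179.8 MHz.

112.7 MHz, 121.3 MHz, 171.2 MHz, 179.8 MHz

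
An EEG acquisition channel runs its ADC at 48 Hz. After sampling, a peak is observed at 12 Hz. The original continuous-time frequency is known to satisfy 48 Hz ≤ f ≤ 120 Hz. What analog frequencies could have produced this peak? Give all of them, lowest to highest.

60 Hz, 84 Hz, 108 Hz

Frequencies that alias to 12 Hz are k·fs ± 12 Hz for integer k ≥ 0.
k=0: 12 Hz.
k=1: 36 Hz, 60 Hz.
k=2: 84 Hz, 108 Hz.
k=3: 132 Hz, 156 Hz.
Within [48 Hz, 120 Hz]: 60 Hz, 84 Hz, 108 Hz.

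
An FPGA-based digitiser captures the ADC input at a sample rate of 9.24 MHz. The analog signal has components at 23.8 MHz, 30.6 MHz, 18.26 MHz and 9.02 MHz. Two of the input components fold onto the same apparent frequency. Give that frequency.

fs/2 = 4.62 MHz.
23.8 MHz mod fs = 5.32 MHz.
5.32 MHz > fs/2 = 4.62 MHz, folds to fs − 5.32 MHz = 3.92 MHz.
30.6 MHz mod fs = 2.88 MHz.
2.88 MHz ≤ fs/2 = 4.62 MHz, appears at 2.88 MHz.
18.26 MHz mod fs = 9.02 MHz.
9.02 MHz > fs/2 = 4.62 MHz, folds to fs − 9.02 MHz = 0.22 MHz.
9.02 MHz > fs/2 = 4.62 MHz, folds to fs − 9.02 MHz = 0.22 MHz.
9.02 MHz and 18.26 MHz both map to 0.22 MHz.

0.22 MHz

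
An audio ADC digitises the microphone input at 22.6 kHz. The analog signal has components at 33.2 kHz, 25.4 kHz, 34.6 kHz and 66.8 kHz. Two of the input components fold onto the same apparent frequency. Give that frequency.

10.6 kHz

fs/2 = 11.3 kHz.
33.2 kHz mod fs = 10.6 kHz.
10.6 kHz ≤ fs/2 = 11.3 kHz, appears at 10.6 kHz.
25.4 kHz mod fs = 2.8 kHz.
2.8 kHz ≤ fs/2 = 11.3 kHz, appears at 2.8 kHz.
34.6 kHz mod fs = 12 kHz.
12 kHz > fs/2 = 11.3 kHz, folds to fs − 12 kHz = 10.6 kHz.
66.8 kHz mod fs = 21.6 kHz.
21.6 kHz > fs/2 = 11.3 kHz, folds to fs − 21.6 kHz = 1 kHz.
33.2 kHz and 34.6 kHz both map to 10.6 kHz.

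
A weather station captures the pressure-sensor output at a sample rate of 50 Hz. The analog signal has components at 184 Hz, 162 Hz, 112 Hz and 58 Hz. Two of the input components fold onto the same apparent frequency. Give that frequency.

12 Hz

fs/2 = 25 Hz.
184 Hz mod fs = 34 Hz.
34 Hz > fs/2 = 25 Hz, folds to fs − 34 Hz = 16 Hz.
162 Hz mod fs = 12 Hz.
12 Hz ≤ fs/2 = 25 Hz, appears at 12 Hz.
112 Hz mod fs = 12 Hz.
12 Hz ≤ fs/2 = 25 Hz, appears at 12 Hz.
58 Hz mod fs = 8 Hz.
8 Hz ≤ fs/2 = 25 Hz, appears at 8 Hz.
112 Hz and 162 Hz both map to 12 Hz.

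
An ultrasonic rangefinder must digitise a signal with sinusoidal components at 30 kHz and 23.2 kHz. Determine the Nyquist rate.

Highest-frequency component: 30 kHz.
Nyquist rate = 2 × 30 kHz = 60 kHz.

60 kHz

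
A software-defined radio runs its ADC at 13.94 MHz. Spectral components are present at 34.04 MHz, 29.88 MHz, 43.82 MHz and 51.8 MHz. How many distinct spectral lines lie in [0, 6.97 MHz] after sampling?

fs/2 = 6.97 MHz.
34.04 MHz mod fs = 6.16 MHz.
6.16 MHz ≤ fs/2 = 6.97 MHz, appears at 6.16 MHz.
29.88 MHz mod fs = 2 MHz.
2 MHz ≤ fs/2 = 6.97 MHz, appears at 2 MHz.
43.82 MHz mod fs = 2 MHz.
2 MHz ≤ fs/2 = 6.97 MHz, appears at 2 MHz.
51.8 MHz mod fs = 9.98 MHz.
9.98 MHz > fs/2 = 6.97 MHz, folds to fs − 9.98 MHz = 3.96 MHz.
Distinct values: {2 MHz, 3.96 MHz, 6.16 MHz} → 3.

3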